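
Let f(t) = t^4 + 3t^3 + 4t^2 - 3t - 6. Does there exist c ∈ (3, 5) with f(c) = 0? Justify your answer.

f(3) = 183 and f(5) = 1079, both positive, so a sign-change argument is unavailable; we show f keeps this sign on the whole interval.
Shift to the endpoint 3: with t = 3 + u (0 < u < 2), one computes f(3 + u) = u^4 + 15u^3 + 85u^2 + 210u + 183.
All 5 nonzero coefficients of this polynomial in u are positive; hence for u > 0 the value is a sum of positive terms (the constant 183 among them).
So f is strictly positive on (3, 5); no root exists in the interval.

No.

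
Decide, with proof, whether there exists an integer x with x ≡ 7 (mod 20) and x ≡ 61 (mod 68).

There is no such integer.

Reduce both congruences modulo 4, which divides 20 and 68: they say x ≡ 7 (mod 4) and x ≡ 61 (mod 4).
However 7 ≡ 3 and 61 ≡ 1 (mod 4), and 3 ≠ 1.
Hence the system has no solution.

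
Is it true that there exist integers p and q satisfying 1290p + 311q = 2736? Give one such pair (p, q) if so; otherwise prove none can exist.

p = 73, q = -294

Since gcd(1290, 311) = 1, every integer is an integer combination of 1290 and 311.
Run the Euclidean algorithm on 1290 and 311: 1290 = 4·311 + 46, 311 = 6·46 + 35, 46 = 1·35 + 11, 35 = 3·11 + 2, 11 = 5·2 + 1, 2 = 2·1 + 0.
Unwinding: 1 = 11 − 5·2 = 11 − 5·(35 − 3·11) = −5·35 + 16·11 = −5·35 + 16·(46 − 1·35) = 16·46 − 21·35 = 16·46 − 21·(311 − 6·46) = −21·311 + 142·46 = −21·311 + 142·(1290 − 4·311) = 142·1290 − 589·311, i.e. 1290·142 + 311·(-589) = 1.
Multiplying through by 2736: p = 142·2736 = 388512, q = (-589)·2736 = -1611504 is a solution.
The general solution is p = 388512 + 311k, q = -1611504 − 1290k; taking k = -1249 gives the smaller pair p = 73, q = -294.
Indeed 1290·73 + 311·(-294) = 94170 − 91434 = 2736.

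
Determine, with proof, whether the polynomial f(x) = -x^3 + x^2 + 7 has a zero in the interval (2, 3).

f(2) = 3 and f(3) = -11, which have opposite signs.
f is continuous everywhere (it is a polynomial), in particular on [2, 3].
By the Intermediate Value Theorem f must vanish at some point of (2, 3).

Such a root exists.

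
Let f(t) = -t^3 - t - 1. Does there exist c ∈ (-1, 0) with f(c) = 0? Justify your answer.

Yes, such a c exists.

f(-1) = 1 and f(0) = -1, which have opposite signs.
f is continuous everywhere (it is a polynomial), in particular on [-1, 0].
By the Intermediate Value Theorem f must vanish at some point of (-1, 0).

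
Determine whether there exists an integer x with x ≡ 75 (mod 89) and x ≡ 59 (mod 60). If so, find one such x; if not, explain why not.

gcd(89, 60) = 1, so the Chinese Remainder Theorem guarantees exactly one residue class mod 5340 satisfying both.
Any solution of the first congruence is x = 75 + 89t; substituting into the second, 89t ≡ 59 − 75 ≡ 44 (mod 60).
89 ≡ 29 (mod 60), so this reads 29t ≡ 44 (mod 60). Invert 29 mod 60 by the Euclidean algorithm: 60 = 2·29 + 2, 29 = 14·2 + 1, 2 = 2·1 + 0; back-substituting, 1 = 29 − 14·2 = 29 − 14·(60 − 2·29) = −14·60 + 29·29. Hence 29·29 ≡ 1, so 29⁻¹ ≡ 29 (mod 60).
Multiplying by 29: t ≡ 29·44 = 1276 ≡ 16 (mod 60).
With t = 16: x = 75 + 89·16 = 1499.
Check: 1499 mod 89 = 75, 1499 mod 60 = 59. ✓

x = 1499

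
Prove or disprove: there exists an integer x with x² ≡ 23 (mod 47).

No, no such integer exists.

47 is prime, so by Euler's criterion 23 is a square mod 47 iff 23^((47−1)/2) = 23^23 ≡ 1 (mod 47).
Squaring successively (mod 47): 23^2 = 529 ≡ 12; 23^4 ≡ 12² = 144 ≡ 3; 23^8 ≡ 3² = 9 ≡ 9; 23^16 ≡ 9² = 81 ≡ 34.
Since 23 = 16 + 4 + 2 + 1, 23^23 ≡ 34 · 3 · 12 · 23; multiplying out mod 47: 34·3 = 102 ≡ 8, then 8·12 = 96 ≡ 2, then 2·23 = 46 ≡ 46. Thus 23^23 ≡ 46 ≡ −1 (mod 47).
The value −1 means 23 is a non-residue modulo 47, so x² ≡ 23 (mod 47) is impossible.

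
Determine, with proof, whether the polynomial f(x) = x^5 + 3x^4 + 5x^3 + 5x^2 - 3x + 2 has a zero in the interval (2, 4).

f has no root in that interval.

f(2) = 136 and f(4) = 2182, both positive, so a sign-change argument is unavailable; we show f keeps this sign on the whole interval.
Shift to the endpoint 2: with x = 2 + u (0 < u < 2), one computes f(2 + u) = u^5 + 13u^4 + 69u^3 + 187u^2 + 253u + 136.
The nonzero coefficients here are all positive, so for u > 0 every term is positive (or zero), and the constant term 136 is strictly positive.
So f is strictly positive on (2, 4); no root exists in the interval.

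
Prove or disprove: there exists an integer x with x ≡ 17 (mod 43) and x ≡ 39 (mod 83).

Since 43 and 83 share no common factor, CRT says the pair of congruences has a solution (unique mod 3569).
Write x = 17 + 43t and require 17 + 43t ≡ 39 (mod 83), i.e. 43t ≡ 22 (mod 83).
Note 43·56 = 2408 ≡ 1 (mod 83) (as 2408 − 1 = 29·83), so 43⁻¹ ≡ 56.
Multiplying by 56: t ≡ 56·22 = 1232 ≡ 70 (mod 83).
With t = 70: x = 17 + 43·70 = 3027.
Verify: 3027 = 70·43 + 17 and 3027 = 36·83 + 39. ✓

x = 3027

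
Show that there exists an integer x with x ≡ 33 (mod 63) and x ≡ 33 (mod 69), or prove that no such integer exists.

gcd(63, 69) = 3. A simultaneous solution exists iff 33 ≡ 33 (mod 3); here 33 mod 3 = 0 = 33 mod 3, so it does.
The smallest candidate x = 33 works directly: 33 ≡ 33 (mod 69).
Check: 33 mod 63 = 33, 33 mod 69 = 33. ✓

x = 33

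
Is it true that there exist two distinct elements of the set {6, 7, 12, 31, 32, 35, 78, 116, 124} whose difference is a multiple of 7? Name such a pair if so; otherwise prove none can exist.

The pair (7, 35) works.

Reduce each element mod 7: 6↦6, 7↦0, 12↦5, 31↦3, 32↦4, 35↦0, 78↦1, 116↦4, 124↦5. The residue 0 repeats (at 7 and 35), and 35 − 7 = 28 = 4·7.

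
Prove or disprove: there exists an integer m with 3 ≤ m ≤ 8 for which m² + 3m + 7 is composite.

m = 7

At m = 7: 7² + 3·7 + 7 = 77 = 7·11, which is composite.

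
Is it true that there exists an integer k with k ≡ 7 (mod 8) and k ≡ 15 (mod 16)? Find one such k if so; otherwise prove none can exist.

gcd(8, 16) = 8. A simultaneous solution exists iff 7 ≡ 15 (mod 8); here 7 mod 8 = 7 = 15 mod 8, so it does.
The integers ≡ 7 (mod 8) are 7, 15, …; their remainders mod 16 are 7, 15, so k = 15 is the first that is ≡ 15 (mod 16).
Check: 15 mod 8 = 7, 15 mod 16 = 15. ✓

k = 15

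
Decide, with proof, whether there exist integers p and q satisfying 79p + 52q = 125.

79 and 52 are coprime, so 79p + 52q ranges over all of ℤ.
Euclidean algorithm: 79 = 1·52 + 27, 52 = 1·27 + 25, 27 = 1·25 + 2, 25 = 12·2 + 1, 2 = 2·1 + 0.
Working back up the chain: 1 = 25 − 12·2 = 25 − 12·(27 − 1·25) = −12·27 + 13·25 = −12·27 + 13·(52 − 1·27) = 13·52 − 25·27 = 13·52 − 25·(79 − 1·52) = −25·79 + 38·52. So 79·(-25) + 52·38 = 1.
Scaling by 125 gives the particular solution (p, q) = (-3125, 4750).
Shifting by a multiple of (52, −79) keeps it a solution: p = -3125 + 61·52 = 47, q = 4750 − 61·79 = -69.
Indeed 79·47 + 52·(-69) = 3713 − 3588 = 125.

p = 47, q = -69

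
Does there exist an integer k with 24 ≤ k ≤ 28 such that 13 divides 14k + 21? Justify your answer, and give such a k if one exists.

No such integer k in that range exists.

At k = 24, 14·24 + 21 = 357 ≡ 6 (mod 13), and each step in k adds 14 ≡ 1 (mod 13), giving residues 6, 7, 8, 9, 10 for k = 24, 25, …, 28.
The residue 0 does not occur, so no k in [24, 28] makes 14k + 21 a multiple of 13.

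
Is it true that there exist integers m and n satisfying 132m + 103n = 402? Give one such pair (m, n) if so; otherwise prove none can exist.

m = 92, n = -114

132 and 103 are coprime, so 132m + 103n ranges over all of ℤ.
Dividing repeatedly: 132 = 1·103 + 29, 103 = 3·29 + 16, 29 = 1·16 + 13, 16 = 1·13 + 3, 13 = 4·3 + 1, 3 = 3·1 + 0.
Back-substituting, 1 = 13 − 4·3 = 13 − 4·(16 − 1·13) = −4·16 + 5·13 = −4·16 + 5·(29 − 1·16) = 5·29 − 9·16 = 5·29 − 9·(103 − 3·29) = −9·103 + 32·29 = −9·103 + 32·(132 − 1·103) = 32·132 − 41·103; that is, 132·32 + 103·(-41) = 1.
Times 402: 132·12864 + 103·(-16482) = 402, so (12864, -16482) solves it.
Shifting by a multiple of (103, −132) keeps it a solution: m = 12864 − 124·103 = 92, n = -16482 + 124·132 = -114.
Check: 132·92 + 103·(-114) = 12144 − 11742 = 402. ✓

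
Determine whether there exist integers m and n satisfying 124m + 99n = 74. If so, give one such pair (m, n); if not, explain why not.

m = 98, n = -122

Since gcd(124, 99) = 1, every integer is an integer combination of 124 and 99.
Euclidean algorithm: 124 = 1·99 + 25, 99 = 3·25 + 24, 25 = 1·24 + 1, 24 = 24·1 + 0.
Working back up the chain: 1 = 25 − 1·24 = 25 − (99 − 3·25) = −99 + 4·25 = −99 + 4·(124 − 1·99) = 4·124 − 5·99. So 124·4 + 99·(-5) = 1.
Times 74: 124·296 + 99·(-370) = 74, so (296, -370) solves it.
Shifting by a multiple of (99, −124) keeps it a solution: m = 296 − 2·99 = 98, n = -370 + 2·124 = -122.
Indeed 124·98 + 99·(-122) = 12152 − 12078 = 74.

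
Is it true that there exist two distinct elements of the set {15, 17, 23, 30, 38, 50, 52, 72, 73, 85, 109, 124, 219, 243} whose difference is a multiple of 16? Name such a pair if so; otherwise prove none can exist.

There is no such pair.

Reduce each element modulo 16: 15↦15, 17↦1, 23↦7, 30↦14, 38↦6, 50↦2, 52↦4, 72↦8, 73↦9, 85↦5, 109↦13, 124↦12, 219↦11, 243↦3.
No residue repeats among the 14 elements, so no pair has difference ≡ 0 (mod 16).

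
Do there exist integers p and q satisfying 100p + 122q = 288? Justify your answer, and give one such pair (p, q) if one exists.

Since gcd(100, 122) = 2 and 288 = 2·144, Bézout's identity guarantees a solution.
Dividing through by 2 reduces the equation to 50p + 61q = 144.
Euclidean algorithm: 61 = 1·50 + 11, 50 = 4·11 + 6, 11 = 1·6 + 5, 6 = 1·5 + 1, 5 = 5·1 + 0.
Back-substituting, 1 = 6 − 1·5 = 6 − (11 − 1·6) = −11 + 2·6 = −11 + 2·(50 − 4·11) = 2·50 − 9·11 = 2·50 − 9·(61 − 1·50) = −9·61 + 11·50; that is, 50·11 + 61·(-9) = 1.
Scaling by 144 gives the particular solution (p, q) = (1584, -1296).
Subtracting 25·61 from p and adding 25·50 to q gives the tidier solution (59, -46).
Indeed 100·59 + 122·(-46) = 5900 − 5612 = 288.

p = 59, q = -46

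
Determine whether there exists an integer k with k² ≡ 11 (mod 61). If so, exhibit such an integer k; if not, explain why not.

No, no such integer exists.

61 is prime, so by Euler's criterion 11 is a square mod 61 iff 11^((61−1)/2) = 11^30 ≡ 1 (mod 61).
Repeated squaring mod 61: 11^2 = 121 ≡ 60; 11^4 ≡ 60² = 3600 ≡ 1; 11^8 ≡ 1² = 1 ≡ 1; 11^16 ≡ 1² = 1 ≡ 1.
Since 30 = 16 + 8 + 4 + 2, 11^30 ≡ 1 · 1 · 1 · 60; multiplying out mod 61: 1·1 = 1 ≡ 1, then 1·1 = 1 ≡ 1, then 1·60 = 60 ≡ 60. Thus 11^30 ≡ 60 ≡ −1 (mod 61).
By Euler's criterion 11 is a quadratic non-residue mod 61: no k satisfies k² ≡ 11 (mod 61).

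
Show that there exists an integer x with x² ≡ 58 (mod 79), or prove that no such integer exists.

There is no such integer.

79 is prime, so by Euler's criterion 58 is a square mod 79 iff 58^((79−1)/2) = 58^39 ≡ 1 (mod 79).
Repeated squaring mod 79: 58^2 = 3364 ≡ 46; 58^4 ≡ 46² = 2116 ≡ 62; 58^8 ≡ 62² = 3844 ≡ 52; 58^16 ≡ 52² = 2704 ≡ 18; 58^32 ≡ 18² = 324 ≡ 8.
Since 39 = 32 + 4 + 2 + 1, 58^39 ≡ 8 · 62 · 46 · 58; multiplying out mod 79: 8·62 = 496 ≡ 22, then 22·46 = 1012 ≡ 64, then 64·58 = 3712 ≡ 78. Thus 58^39 ≡ 78 ≡ −1 (mod 79).
By Euler's criterion 58 is a quadratic non-residue mod 79: no x satisfies x² ≡ 58 (mod 79).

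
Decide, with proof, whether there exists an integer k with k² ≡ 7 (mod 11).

Computing k² mod 11 for k = 0, 1, …, 5 (enough, by the symmetry k ↦ 11 − k) gives 0, 1, 4, 9, 5, 3.
So the quadratic residues mod 11 are {0, 1, 3, 4, 5, 9}, and 7 is not among them.
Hence no integer k has k² ≡ 7 (mod 11).

No, no such integer exists.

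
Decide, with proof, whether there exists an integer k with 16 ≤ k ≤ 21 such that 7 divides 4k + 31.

There is no such integer k in that range.

For k = 16, 17, …, 21 the values of 4k + 31 modulo 7 are 4, 1, 5, 2, 6, 3 respectively.
None is 0, so 7 never divides 4k + 31 on this range.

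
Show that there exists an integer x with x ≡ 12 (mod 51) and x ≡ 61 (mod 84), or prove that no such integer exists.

No such integer exists.

Both moduli are multiples of 3 = gcd(51, 84), so any solution would satisfy x ≡ 12 and x ≡ 61 modulo 3 simultaneously.
But 12 mod 3 = 0 while 61 mod 3 = 1, a contradiction.
Therefore no such x exists.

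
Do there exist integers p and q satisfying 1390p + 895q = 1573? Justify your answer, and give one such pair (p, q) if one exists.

gcd(1390, 895) = 5, so every integer of the form 1390p + 895q is a multiple of 5.
But 1573 is not a multiple of 5 (it leaves remainder 3).
Therefore 1390p + 895q = 1573 has no solution in integers.

No, no such integers exist.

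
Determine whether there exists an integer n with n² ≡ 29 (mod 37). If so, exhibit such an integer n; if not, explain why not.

There is no such integer.

Apply Euler's criterion with the prime 37: 29 is a quadratic residue iff 29^18 ≡ 1 (mod 37), and a non-residue iff it is ≡ −1.
Squaring successively (mod 37): 29^2 = 841 ≡ 27; 29^4 ≡ 27² = 729 ≡ 26; 29^8 ≡ 26² = 676 ≡ 10; 29^16 ≡ 10² = 100 ≡ 26.
Since 18 = 16 + 2, 29^18 ≡ 26 · 27; multiplying out mod 37: 26·27 = 702 ≡ 36. Thus 29^18 ≡ 36 ≡ −1 (mod 37).
The value −1 means 29 is a non-residue modulo 37, so n² ≡ 29 (mod 37) is impossible.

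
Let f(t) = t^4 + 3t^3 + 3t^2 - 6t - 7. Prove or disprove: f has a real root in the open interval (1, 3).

f(1) = -6 and f(3) = 164, which have opposite signs.
Since f is a polynomial it is continuous on [1, 3].
By the Intermediate Value Theorem f must vanish at some point of (1, 3).

Such a root exists.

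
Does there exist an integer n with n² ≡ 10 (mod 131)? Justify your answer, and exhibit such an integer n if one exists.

There is no such integer.

Apply Euler's criterion with the prime 131: 10 is a quadratic residue iff 10^65 ≡ 1 (mod 131), and a non-residue iff it is ≡ −1.
Squaring successively (mod 131): 10^2 = 100 ≡ 100; 10^4 ≡ 100² = 10000 ≡ 44; 10^8 ≡ 44² = 1936 ≡ 102; 10^16 ≡ 102² = 10404 ≡ 55; 10^32 ≡ 55² = 3025 ≡ 12; 10^64 ≡ 12² = 144 ≡ 13.
Since 65 = 64 + 1, 10^65 ≡ 13 · 10; multiplying out mod 131: 13·10 = 130 ≡ 130. Thus 10^65 ≡ 130 ≡ −1 (mod 131).
By Euler's criterion 10 is a quadratic non-residue mod 131: no n satisfies n² ≡ 10 (mod 131).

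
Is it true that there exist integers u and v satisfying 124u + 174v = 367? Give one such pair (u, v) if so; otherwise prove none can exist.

No, no such integers exist.

Both 124 and 174 are divisible by gcd(124, 174) = 2, hence so is any combination 124u + 174v.
However 367 leaves remainder 1 on division by 2.
Therefore 124u + 174v = 367 has no solution in integers.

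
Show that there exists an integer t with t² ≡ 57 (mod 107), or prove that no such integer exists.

t = 48

Take t = 48. Then 48² = 2304 = 21·107 + 57, so 48² ≡ 57 (mod 107).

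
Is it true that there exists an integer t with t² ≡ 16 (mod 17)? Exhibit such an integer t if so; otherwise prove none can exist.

t = 4

Take t = 4. Then 4² = 16, and since 0 ≤ 16 < 17 this is already reduced: 4² ≡ 16 (mod 17).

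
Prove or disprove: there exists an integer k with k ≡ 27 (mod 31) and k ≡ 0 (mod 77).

k = 616

gcd(31, 77) = 1, so the Chinese Remainder Theorem guarantees exactly one residue class mod 2387 satisfying both.
Write k = 27 + 31t and require 27 + 31t ≡ 0 (mod 77), i.e. 31t ≡ 50 (mod 77).
Invert 31 mod 77 by the Euclidean algorithm: 77 = 2·31 + 15, 31 = 2·15 + 1, 15 = 15·1 + 0; back-substituting, 1 = 31 − 2·15 = 31 − 2·(77 − 2·31) = −2·77 + 5·31. Hence 31·5 ≡ 1, so 31⁻¹ ≡ 5 (mod 77).
Therefore t ≡ 5·50 = 250 ≡ 19 (mod 77).
Taking t = 19 gives k = 27 + 31·19 = 616.
Verify: 616 = 19·31 + 27 and 616 = 8·77 + 0. ✓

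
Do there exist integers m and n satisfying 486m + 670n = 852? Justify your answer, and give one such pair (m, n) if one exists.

m = 192, n = -138

gcd(486, 670) = 2, and 2 divides 852, so integer solutions exist.
Dividing through by 2 reduces the equation to 243m + 335n = 426.
Euclidean algorithm: 335 = 1·243 + 92, 243 = 2·92 + 59, 92 = 1·59 + 33, 59 = 1·33 + 26, 33 = 1·26 + 7, 26 = 3·7 + 5, 7 = 1·5 + 2, 5 = 2·2 + 1, 2 = 2·1 + 0.
Back-substituting, 1 = 5 − 2·2 = 5 − 2·(7 − 1·5) = −2·7 + 3·5 = −2·7 + 3·(26 − 3·7) = 3·26 − 11·7 = 3·26 − 11·(33 − 1·26) = −11·33 + 14·26 = −11·33 + 14·(59 − 1·33) = 14·59 − 25·33 = 14·59 − 25·(92 − 1·59) = −25·92 + 39·59 = −25·92 + 39·(243 − 2·92) = 39·243 − 103·92 = 39·243 − 103·(335 − 1·243) = −103·335 + 142·243; that is, 243·142 + 335·(-103) = 1.
Scaling by 426 gives the particular solution (m, n) = (60492, -43878).
Shifting by a multiple of (335, −243) keeps it a solution: m = 60492 − 180·335 = 192, n = -43878 + 180·243 = -138.
Indeed 486·192 + 670·(-138) = 93312 − 92460 = 852.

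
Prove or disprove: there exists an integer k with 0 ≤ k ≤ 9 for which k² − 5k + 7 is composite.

At k = 7: 7² − 5·7 + 7 = 21 = 3·7, which is composite.

k = 7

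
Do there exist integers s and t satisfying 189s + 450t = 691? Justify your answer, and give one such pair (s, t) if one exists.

Any value of 189s + 450t is a multiple of gcd(189, 450) = 9.
But 691 = 9·76 + 7, so 9 ∤ 691.
Therefore 189s + 450t = 691 has no solution in integers.

There are no such integers.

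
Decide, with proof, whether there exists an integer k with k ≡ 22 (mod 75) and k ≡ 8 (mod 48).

Both moduli are multiples of 3 = gcd(75, 48), so any solution would satisfy k ≡ 22 and k ≡ 8 modulo 3 simultaneously.
However 22 ≡ 1 and 8 ≡ 2 (mod 3), and 1 ≠ 2.
Hence the system has no solution.

No such integer exists.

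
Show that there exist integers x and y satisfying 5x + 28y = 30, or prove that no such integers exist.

5 and 28 are coprime, so 5x + 28y ranges over all of ℤ.
Dividing repeatedly: 28 = 5·5 + 3, 5 = 1·3 + 2, 3 = 1·2 + 1, 2 = 2·1 + 0.
Working back up the chain: 1 = 3 − 1·2 = 3 − (5 − 1·3) = −5 + 2·3 = −5 + 2·(28 − 5·5) = 2·28 − 11·5. So 5·(-11) + 28·2 = 1.
Scaling by 30 gives the particular solution (x, y) = (-330, 60).
The general solution is x = -330 + 28k, y = 60 − 5k; taking k = 12 gives the smaller pair x = 6, y = 0.
Check: 5·6 + 28·0 = 30 + 0 = 30. ✓

x = 6, y = 0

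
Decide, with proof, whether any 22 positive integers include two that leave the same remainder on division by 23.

No, the set {33, 34, 35, 36, 37, 38, 39, 40, 41, 42, 43, 44, 45, 46, 47, 48, 49, 50, 51, 52, 53, 54} is a counterexample.

Try 22 consecutive integers, 33, 34, …, 54. Their remainders mod 23 are 10, 11, 12, 13, 14, 15, 16, 17, 18, 19, 20, 21, 22, 0, 1, 2, 3, 4, 5, 6, 7, 8 — pairwise different, as any 22 ≤ 23 consecutive integers have distinct residues.
Hence this collection has no pair with equal remainders mod 23, disproving the claim.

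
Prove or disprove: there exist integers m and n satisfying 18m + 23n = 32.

Since gcd(18, 23) = 1, every integer is an integer combination of 18 and 23.
Dividing repeatedly: 23 = 1·18 + 5, 18 = 3·5 + 3, 5 = 1·3 + 2, 3 = 1·2 + 1, 2 = 2·1 + 0.
Working back up the chain: 1 = 3 − 1·2 = 3 − (5 − 1·3) = −5 + 2·3 = −5 + 2·(18 − 3·5) = 2·18 − 7·5 = 2·18 − 7·(23 − 1·18) = −7·23 + 9·18. So 18·9 + 23·(-7) = 1.
Scaling by 32 gives the particular solution (m, n) = (288, -224).
The general solution is m = 288 + 23k, n = -224 − 18k; taking k = -12 gives the smaller pair m = 12, n = -8.
Indeed 18·12 + 23·(-8) = 216 − 184 = 32.

m = 12, n = -8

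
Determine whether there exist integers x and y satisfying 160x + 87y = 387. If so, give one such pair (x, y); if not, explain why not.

x = 78, y = -139

Since gcd(160, 87) = 1, every integer is an integer combination of 160 and 87.
Euclidean algorithm: 160 = 1·87 + 73, 87 = 1·73 + 14, 73 = 5·14 + 3, 14 = 4·3 + 2, 3 = 1·2 + 1, 2 = 2·1 + 0.
Unwinding: 1 = 3 − 1·2 = 3 − (14 − 4·3) = −14 + 5·3 = −14 + 5·(73 − 5·14) = 5·73 − 26·14 = 5·73 − 26·(87 − 1·73) = −26·87 + 31·73 = −26·87 + 31·(160 − 1·87) = 31·160 − 57·87, i.e. 160·31 + 87·(-57) = 1.
Times 387: 160·11997 + 87·(-22059) = 387, so (11997, -22059) solves it.
The general solution is x = 11997 + 87k, y = -22059 − 160k; taking k = -137 gives the smaller pair x = 78, y = -139.
Check: 160·78 + 87·(-139) = 12480 − 12093 = 387. ✓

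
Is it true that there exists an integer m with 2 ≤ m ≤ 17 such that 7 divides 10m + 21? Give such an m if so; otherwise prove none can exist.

Try m = 7: 10·7 + 21 = 91 = 13·7, which is divisible by 7.

m = 7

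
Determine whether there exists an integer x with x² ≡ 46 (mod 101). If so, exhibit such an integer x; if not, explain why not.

No such integer exists.

Apply Euler's criterion with the prime 101: 46 is a quadratic residue iff 46^50 ≡ 1 (mod 101), and a non-residue iff it is ≡ −1.
Squaring successively (mod 101): 46^2 = 2116 ≡ 96; 46^4 ≡ 96² = 9216 ≡ 25; 46^8 ≡ 25² = 625 ≡ 19; 46^16 ≡ 19² = 361 ≡ 58; 46^32 ≡ 58² = 3364 ≡ 31.
Since 50 = 32 + 16 + 2, 46^50 ≡ 31 · 58 · 96; multiplying out mod 101: 31·58 = 1798 ≡ 81, then 81·96 = 7776 ≡ 100. Thus 46^50 ≡ 100 ≡ −1 (mod 101).
The value −1 means 46 is a non-residue modulo 101, so x² ≡ 46 (mod 101) is impossible.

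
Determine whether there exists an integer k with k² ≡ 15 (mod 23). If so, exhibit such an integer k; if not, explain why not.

23 is prime, so by Euler's criterion 15 is a square mod 23 iff 15^((23−1)/2) = 15^11 ≡ 1 (mod 23).
Squaring successively (mod 23): 15^2 = 225 ≡ 18; 15^4 ≡ 18² = 324 ≡ 2; 15^8 ≡ 2² = 4 ≡ 4.
Since 11 = 8 + 2 + 1, 15^11 ≡ 4 · 18 · 15; multiplying out mod 23: 4·18 = 72 ≡ 3, then 3·15 = 45 ≡ 22. Thus 15^11 ≡ 22 ≡ −1 (mod 23).
By Euler's criterion 15 is a quadratic non-residue mod 23: no k satisfies k² ≡ 15 (mod 23).

No, no such integer exists.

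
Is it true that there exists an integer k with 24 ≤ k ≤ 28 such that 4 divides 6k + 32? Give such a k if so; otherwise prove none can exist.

Try k = 24: 6·24 + 32 = 176 = 44·4, which is divisible by 4.

k = 24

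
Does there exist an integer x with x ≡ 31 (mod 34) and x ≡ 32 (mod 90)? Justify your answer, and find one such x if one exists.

Reduce both congruences modulo 2, which divides 34 and 90: they say x ≡ 31 (mod 2) and x ≡ 32 (mod 2).
These are incompatible: 31 − 32 = -1 is not divisible by 2.
So no integer satisfies both congruences.

No such integer exists.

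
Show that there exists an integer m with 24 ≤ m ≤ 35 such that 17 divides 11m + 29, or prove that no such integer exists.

There is no such integer m in that range.

The values of 11m + 29 for m = 24, 25, …, 35 are 293, 304, 315, 326, 337, 348, 359, 370, 381, 392, 403, 414; reduced mod 17 these are 4, 15, 9, 3, 14, 8, 2, 13, 7, 1, 12, 6.
The residue 0 does not occur, so no m in [24, 35] makes 11m + 29 a multiple of 17.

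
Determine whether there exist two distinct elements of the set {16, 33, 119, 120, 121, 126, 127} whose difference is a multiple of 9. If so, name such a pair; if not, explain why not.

Residues mod 9: 16↦7, 33↦6, 119↦2, 120↦3, 121↦4, 126↦0, 127↦1.
All 7 residues are distinct, so no two elements differ by a multiple of 9.

There is no such pair.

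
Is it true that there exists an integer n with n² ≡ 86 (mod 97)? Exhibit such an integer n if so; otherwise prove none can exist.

n = 59 works: 59² = 3481, and 3481 − 86 = 3395 = 35·97.

n = 59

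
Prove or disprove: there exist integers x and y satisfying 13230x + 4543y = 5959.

Any value of 13230x + 4543y is a multiple of gcd(13230, 4543) = 7.
However 5959 leaves remainder 2 on division by 7.
Hence no integers x, y satisfy the equation.

No, no such integers exist.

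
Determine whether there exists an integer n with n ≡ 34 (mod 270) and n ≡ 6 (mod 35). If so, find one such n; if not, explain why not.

No, no such integer exists.

Both moduli are multiples of 5 = gcd(270, 35), so any solution would satisfy n ≡ 34 and n ≡ 6 modulo 5 simultaneously.
These are incompatible: 34 − 6 = 28 is not divisible by 5.
Therefore no such n exists.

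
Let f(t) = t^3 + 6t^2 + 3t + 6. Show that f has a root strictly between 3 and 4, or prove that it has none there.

f has no root in that interval.

f(3) = 96 and f(4) = 178, both positive, so a sign-change argument is unavailable; we show f keeps this sign on the whole interval.
Substitute t = 3 + u, where 0 < u < 1 on the interval. Expanding, f(3 + u) = u^3 + 15u^2 + 66u + 96.
The nonzero coefficients here are all positive, so for u > 0 every term is positive (or zero), and the constant term 96 is strictly positive.
So f is strictly positive on (3, 4); no root exists in the interval.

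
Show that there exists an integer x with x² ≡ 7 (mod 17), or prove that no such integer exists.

Computing x² mod 17 for x = 0, 1, …, 8 (enough, by the symmetry x ↦ 17 − x) gives 0, 1, 4, 9, 16, 8, 2, 15, 13.
So the quadratic residues mod 17 are {0, 1, 2, 4, 8, 9, 13, 15, 16}, and 7 is not among them.
Therefore x² ≡ 7 (mod 17) has no solution.

No, no such integer exists.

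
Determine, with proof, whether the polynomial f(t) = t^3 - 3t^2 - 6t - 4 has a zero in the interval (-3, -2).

f(-3) = -40 and f(-2) = -12, both negative, so a sign-change argument is unavailable; we show f keeps this sign on the whole interval.
Shift to the endpoint -2: with t = -2 − u (0 < u < 1), one computes f(-2 − u) = -u^3 - 9u^2 - 18u - 12.
All 4 nonzero coefficients of this polynomial in u are negative; hence for u > 0 the value is a sum of negative terms (the constant -12 among them).
So f is strictly negative on (-3, -2); no root exists in the interval.

No such root exists.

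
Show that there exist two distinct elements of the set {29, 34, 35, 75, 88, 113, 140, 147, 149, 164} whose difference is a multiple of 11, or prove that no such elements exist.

Two integers differ by a multiple of 11 exactly when they have the same residue mod 11. The residues are 29↦7, 34↦1, 35↦2, 75↦9, 88↦0, 113↦3, 140↦8, 147↦4, 149↦6, 164↦10.
These 10 residues are pairwise different, hence no difference of two elements is divisible by 11.

There is no such pair.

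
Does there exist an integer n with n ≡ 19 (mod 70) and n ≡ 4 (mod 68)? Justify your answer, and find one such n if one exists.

Both moduli are multiples of 2 = gcd(70, 68), so any solution would satisfy n ≡ 19 and n ≡ 4 modulo 2 simultaneously.
But 19 mod 2 = 1 while 4 mod 2 = 0, a contradiction.
Hence the system has no solution.

There is no such integer.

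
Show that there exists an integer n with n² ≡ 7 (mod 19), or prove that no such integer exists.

n = 11 works: 11² = 121, and 121 − 7 = 114 = 6·19.

n = 11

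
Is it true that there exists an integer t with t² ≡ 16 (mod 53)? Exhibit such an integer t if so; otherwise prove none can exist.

t = 49

Take t = 49. Then 49² = 2401 = 45·53 + 16, so 49² ≡ 16 (mod 53).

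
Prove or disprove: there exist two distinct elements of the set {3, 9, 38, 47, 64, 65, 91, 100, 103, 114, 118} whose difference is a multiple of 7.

3 and 38 are such a pair.

Both 3 and 38 leave remainder 3 on division by 7; their difference 35 = 5·7 is a multiple of 7.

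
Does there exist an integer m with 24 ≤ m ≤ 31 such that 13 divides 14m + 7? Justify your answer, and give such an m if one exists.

At m = 24, 14·24 + 7 = 343 ≡ 5 (mod 13), and each step in m adds 14 ≡ 1 (mod 13), giving residues 5, 6, 7, 8, 9, 10, 11, 12 for m = 24, 25, …, 31.
The residue 0 does not occur, so no m in [24, 31] makes 14m + 7 a multiple of 13.

There is no such integer m in that range.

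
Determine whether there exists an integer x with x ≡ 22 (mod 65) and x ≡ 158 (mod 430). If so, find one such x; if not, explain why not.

gcd(65, 430) = 5. If x ≡ 22 (mod 65) and x ≡ 158 (mod 430), then x ≡ 22 (mod 5) and x ≡ 158 (mod 5).
These are incompatible: 22 − 158 = -136 is not divisible by 5.
Therefore no such x exists.

There is no such integer.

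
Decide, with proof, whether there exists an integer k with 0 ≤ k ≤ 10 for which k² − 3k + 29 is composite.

k = 8

At k = 8: 8² − 3·8 + 29 = 69 = 3·23, which is composite.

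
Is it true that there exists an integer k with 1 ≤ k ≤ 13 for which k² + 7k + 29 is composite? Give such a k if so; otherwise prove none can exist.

k = 13

At k = 13: 13² + 7·13 + 29 = 289 = 17·17, which is composite.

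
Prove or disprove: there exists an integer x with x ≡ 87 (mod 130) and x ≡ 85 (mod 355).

Reduce both congruences modulo 5, which divides 130 and 355: they say x ≡ 87 (mod 5) and x ≡ 85 (mod 5).
However 87 ≡ 2 and 85 ≡ 0 (mod 5), and 2 ≠ 0.
Hence the system has no solution.

No such integer exists.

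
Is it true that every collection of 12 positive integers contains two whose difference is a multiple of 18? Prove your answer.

No, the set {4, 5, 6, 7, 8, 9, 10, 11, 12, 13, 14, 15} is a counterexample.

Take the 12 consecutive integers 4, 5, …, 15: their residues mod 18 are all distinct because 12 ≤ 18.
No two share a residue, so no pair has difference divisible by 18; the claim fails for this set.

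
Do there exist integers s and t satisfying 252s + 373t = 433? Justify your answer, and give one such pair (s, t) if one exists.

s = 18, t = -11

Since gcd(252, 373) = 1, every integer is an integer combination of 252 and 373.
Run the Euclidean algorithm on 373 and 252: 373 = 1·252 + 121, 252 = 2·121 + 10, 121 = 12·10 + 1, 10 = 10·1 + 0.
Working back up the chain: 1 = 121 − 12·10 = 121 − 12·(252 − 2·121) = −12·252 + 25·121 = −12·252 + 25·(373 − 1·252) = 25·373 − 37·252. So 252·(-37) + 373·25 = 1.
Times 433: 252·(-16021) + 373·10825 = 433, so (-16021, 10825) solves it.
The general solution is s = -16021 + 373k, t = 10825 − 252k; taking k = 43 gives the smaller pair s = 18, t = -11.
Check: 252·18 + 373·(-11) = 4536 − 4103 = 433. ✓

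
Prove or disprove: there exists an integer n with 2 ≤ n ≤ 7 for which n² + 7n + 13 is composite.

n = 6

At n = 6: 6² + 7·6 + 13 = 91 = 7·13, which is composite.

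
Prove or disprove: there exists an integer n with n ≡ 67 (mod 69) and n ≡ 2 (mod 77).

n = 2620

Since 69 and 77 share no common factor, CRT says the pair of congruences has a solution (unique mod 5313).
Write n = 67 + 69t and require 67 + 69t ≡ 2 (mod 77), i.e. 69t ≡ 12 (mod 77).
Note 69·48 = 3312 ≡ 1 (mod 77) (as 3312 − 1 = 43·77), so 69⁻¹ ≡ 48.
Multiplying by 48: t ≡ 48·12 = 576 ≡ 37 (mod 77).
Taking t = 37 gives n = 67 + 69·37 = 2620.
Indeed 2620 ≡ 67 (mod 69) and 2620 ≡ 2 (mod 77).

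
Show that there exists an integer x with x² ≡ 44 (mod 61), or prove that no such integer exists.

Apply Euler's criterion with the prime 61: 44 is a quadratic residue iff 44^30 ≡ 1 (mod 61), and a non-residue iff it is ≡ −1.
Repeated squaring mod 61: 44^2 = 1936 ≡ 45; 44^4 ≡ 45² = 2025 ≡ 12; 44^8 ≡ 12² = 144 ≡ 22; 44^16 ≡ 22² = 484 ≡ 57.
Since 30 = 16 + 8 + 4 + 2, 44^30 ≡ 57 · 22 · 12 · 45; multiplying out mod 61: 57·22 = 1254 ≡ 34, then 34·12 = 408 ≡ 42, then 42·45 = 1890 ≡ 60. Thus 44^30 ≡ 60 ≡ −1 (mod 61).
By Euler's criterion 44 is a quadratic non-residue mod 61: no x satisfies x² ≡ 44 (mod 61).

There is no such integer.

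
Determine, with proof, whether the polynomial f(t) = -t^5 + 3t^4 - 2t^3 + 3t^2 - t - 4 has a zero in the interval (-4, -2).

No such root exists.

f(-4) = 1968 and f(-2) = 106, both positive, so a sign-change argument is unavailable; we show f keeps this sign on the whole interval.
Substitute t = -2 − u, where 0 < u < 2 on the interval. Expanding, f(-2 − u) = u^5 + 13u^4 + 66u^3 + 167u^2 + 213u + 106.
The nonzero coefficients here are all positive, so for u > 0 every term is positive (or zero), and the constant term 106 is strictly positive.
So f is strictly positive on (-4, -2); no root exists in the interval.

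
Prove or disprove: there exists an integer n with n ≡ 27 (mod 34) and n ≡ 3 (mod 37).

n = 299

gcd(34, 37) = 1, so the Chinese Remainder Theorem guarantees exactly one residue class mod 1258 satisfying both.
Write n = 27 + 34t and require 27 + 34t ≡ 3 (mod 37), i.e. 34t ≡ 13 (mod 37).
Invert 34 mod 37 by the Euclidean algorithm: 37 = 1·34 + 3, 34 = 11·3 + 1, 3 = 3·1 + 0; back-substituting, 1 = 34 − 11·3 = 34 − 11·(37 − 1·34) = −11·37 + 12·34. Hence 34·12 ≡ 1, so 34⁻¹ ≡ 12 (mod 37).
Multiplying by 12: t ≡ 12·13 = 156 ≡ 8 (mod 37).
Taking t = 8 gives n = 27 + 34·8 = 299.
Verify: 299 = 8·34 + 27 and 299 = 8·37 + 3. ✓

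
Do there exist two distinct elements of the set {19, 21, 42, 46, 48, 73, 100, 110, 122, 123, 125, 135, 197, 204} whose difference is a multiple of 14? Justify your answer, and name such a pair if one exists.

Residues mod 14: 19↦5, 21↦7, 42↦0, 46↦4, 48↦6, 73↦3, 100↦2, 110↦12, 122↦10, 123↦11, 125↦13, 135↦9, 197↦1, 204↦8.
No residue repeats among the 14 elements, so no pair has difference ≡ 0 (mod 14).

No, no such pair exists.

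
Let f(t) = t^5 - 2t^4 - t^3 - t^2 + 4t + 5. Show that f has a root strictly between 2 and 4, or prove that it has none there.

f has no root in that interval.

f(2) = 1 and f(4) = 453, both positive, so a sign-change argument is unavailable; we show f keeps this sign on the whole interval.
Shift to the endpoint 2: with t = 2 + u (0 < u < 2), one computes f(2 + u) = u^5 + 8u^4 + 23u^3 + 25u^2 + 4u + 1.
All 6 nonzero coefficients of this polynomial in u are positive; hence for u > 0 the value is a sum of positive terms (the constant 1 among them).
So f is strictly positive on (2, 4); no root exists in the interval.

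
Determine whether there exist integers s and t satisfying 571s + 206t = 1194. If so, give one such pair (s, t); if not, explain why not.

571 and 206 are coprime, so 571s + 206t ranges over all of ℤ.
Dividing repeatedly: 571 = 2·206 + 159, 206 = 1·159 + 47, 159 = 3·47 + 18, 47 = 2·18 + 11, 18 = 1·11 + 7, 11 = 1·7 + 4, 7 = 1·4 + 3, 4 = 1·3 + 1, 3 = 3·1 + 0.
Back-substituting, 1 = 4 − 1·3 = 4 − (7 − 1·4) = −7 + 2·4 = −7 + 2·(11 − 1·7) = 2·11 − 3·7 = 2·11 − 3·(18 − 1·11) = −3·18 + 5·11 = −3·18 + 5·(47 − 2·18) = 5·47 − 13·18 = 5·47 − 13·(159 − 3·47) = −13·159 + 44·47 = −13·159 + 44·(206 − 1·159) = 44·206 − 57·159 = 44·206 − 57·(571 − 2·206) = −57·571 + 158·206; that is, 571·(-57) + 206·158 = 1.
Multiplying through by 1194: s = (-57)·1194 = -68058, t = 158·1194 = 188652 is a solution.
Shifting by a multiple of (206, −571) keeps it a solution: s = -68058 + 331·206 = 128, t = 188652 − 331·571 = -349.
Indeed 571·128 + 206·(-349) = 73088 − 71894 = 1194.

s = 128, t = -349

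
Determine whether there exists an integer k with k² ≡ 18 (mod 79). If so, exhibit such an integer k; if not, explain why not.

k = 52

Take k = 52. Then 52² = 2704 = 34·79 + 18, so 52² ≡ 18 (mod 79).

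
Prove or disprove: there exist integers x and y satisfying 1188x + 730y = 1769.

Both 1188 and 730 are divisible by gcd(1188, 730) = 2, hence so is any combination 1188x + 730y.
But 1769 = 2·884 + 1, so 2 ∤ 1769.
So the equation is unsolvable over ℤ.

No such integers exist.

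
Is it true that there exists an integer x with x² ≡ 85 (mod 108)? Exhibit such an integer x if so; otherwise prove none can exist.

x = 83

x = 83 works: 83² = 6889, and 6889 − 85 = 6804 = 63·108.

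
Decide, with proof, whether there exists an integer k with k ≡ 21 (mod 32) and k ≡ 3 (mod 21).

gcd(32, 21) = 1, so the Chinese Remainder Theorem guarantees exactly one residue class mod 672 satisfying both.
Any solution of the first congruence is k = 21 + 32t; substituting into the second, 32t ≡ 3 − 21 ≡ 3 (mod 21).
32 ≡ 11 (mod 21), so this reads 11t ≡ 3 (mod 21). Invert 11 mod 21 by the Euclidean algorithm: 21 = 1·11 + 10, 11 = 1·10 + 1, 10 = 10·1 + 0; back-substituting, 1 = 11 − 1·10 = 11 − (21 − 1·11) = −21 + 2·11. Hence 11·2 ≡ 1, so 11⁻¹ ≡ 2 (mod 21).
Multiplying by 2: t ≡ 2·3 = 6 (mod 21).
Taking t = 6 gives k = 21 + 32·6 = 213.
Verify: 213 = 6·32 + 21 and 213 = 10·21 + 3. ✓

k = 213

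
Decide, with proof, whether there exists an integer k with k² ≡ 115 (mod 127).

k = 49

k = 49 works: 49² = 2401, and 2401 − 115 = 2286 = 18·127.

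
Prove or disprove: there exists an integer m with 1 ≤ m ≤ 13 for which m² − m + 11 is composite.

m = 11

At m = 11: 11² − 11 + 11 = 121 = 11·11, which is composite.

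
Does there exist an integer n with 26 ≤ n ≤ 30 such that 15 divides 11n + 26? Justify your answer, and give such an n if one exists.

n = 29

For n = 26, 27, 28 the values 312, 323, 334 are not multiples of 15. Try n = 29: 11·29 + 26 = 345 = 23·15, which is divisible by 15.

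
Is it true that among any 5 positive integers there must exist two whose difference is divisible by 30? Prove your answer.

No, the set {15, 16, 17, 18, 19} is a counterexample.

Take the 5 consecutive integers 15, 16, …, 19: their residues mod 30 are all distinct because 5 ≤ 30.
No two share a residue, so no pair has difference divisible by 30; the claim fails for this set.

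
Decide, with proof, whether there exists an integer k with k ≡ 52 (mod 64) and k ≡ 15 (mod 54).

No such integer exists.

Reduce both congruences modulo 2, which divides 64 and 54: they say k ≡ 52 (mod 2) and k ≡ 15 (mod 2).
However 52 ≡ 0 and 15 ≡ 1 (mod 2), and 0 ≠ 1.
Hence the system has no solution.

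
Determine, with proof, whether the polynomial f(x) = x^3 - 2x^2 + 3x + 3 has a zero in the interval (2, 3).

No such root exists.

Evaluate at the endpoints: f(2) = 9, f(3) = 21 — same sign (positive).
f'(x) = 3x^2 - 4x + 3 has discriminant (-4)² − 4·3·3 = -20 < 0, so f' has no real roots and is positive for every real x.
So f is strictly increasing; between 2 and 3 its values lie between f(2) = 9 and f(3) = 21, all positive. Therefore f has no root in (2, 3).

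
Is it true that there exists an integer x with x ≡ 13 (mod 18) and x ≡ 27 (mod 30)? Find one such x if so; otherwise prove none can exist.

Both moduli are multiples of 6 = gcd(18, 30), so any solution would satisfy x ≡ 13 and x ≡ 27 modulo 6 simultaneously.
These are incompatible: 13 − 27 = -14 is not divisible by 6.
Therefore no such x exists.

No, no such integer exists.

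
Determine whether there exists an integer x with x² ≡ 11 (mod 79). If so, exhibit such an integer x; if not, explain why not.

x = 13 works: 13² = 169, and 169 − 11 = 158 = 2·79.

x = 13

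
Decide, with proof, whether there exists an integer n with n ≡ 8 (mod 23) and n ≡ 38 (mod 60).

n = 698

The moduli 23 and 60 are coprime, so by the Chinese Remainder Theorem a unique solution modulo 1380 exists.
Write n = 8 + 23t and require 8 + 23t ≡ 38 (mod 60), i.e. 23t ≡ 30 (mod 60).
Invert 23 mod 60 by the Euclidean algorithm: 60 = 2·23 + 14, 23 = 1·14 + 9, 14 = 1·9 + 5, 9 = 1·5 + 4, 5 = 1·4 + 1, 4 = 4·1 + 0; back-substituting, 1 = 5 − 1·4 = 5 − (9 − 1·5) = −9 + 2·5 = −9 + 2·(14 − 1·9) = 2·14 − 3·9 = 2·14 − 3·(23 − 1·14) = −3·23 + 5·14 = −3·23 + 5·(60 − 2·23) = 5·60 − 13·23. Hence 23·(-13) ≡ 1, so 23⁻¹ ≡ -13 ≡ 47 (mod 60).
Therefore t ≡ 47·30 = 1410 ≡ 30 (mod 60).
Taking t = 30 gives n = 8 + 23·30 = 698.
Indeed 698 ≡ 8 (mod 23) and 698 ≡ 38 (mod 60).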